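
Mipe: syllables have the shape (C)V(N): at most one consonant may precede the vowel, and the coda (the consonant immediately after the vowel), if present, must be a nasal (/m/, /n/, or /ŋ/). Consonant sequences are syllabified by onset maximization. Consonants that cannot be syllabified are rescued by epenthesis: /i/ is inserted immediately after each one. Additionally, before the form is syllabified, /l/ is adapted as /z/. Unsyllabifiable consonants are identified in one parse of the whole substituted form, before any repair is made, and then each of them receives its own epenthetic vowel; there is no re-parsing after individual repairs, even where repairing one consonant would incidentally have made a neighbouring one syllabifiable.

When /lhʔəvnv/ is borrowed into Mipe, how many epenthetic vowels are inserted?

5

After substitution the input is /zhʔəvnv/.
The unsyllabifiable consonants are /z/, /h/, /v/, /n/, /v/; each receives one epenthetic vowel.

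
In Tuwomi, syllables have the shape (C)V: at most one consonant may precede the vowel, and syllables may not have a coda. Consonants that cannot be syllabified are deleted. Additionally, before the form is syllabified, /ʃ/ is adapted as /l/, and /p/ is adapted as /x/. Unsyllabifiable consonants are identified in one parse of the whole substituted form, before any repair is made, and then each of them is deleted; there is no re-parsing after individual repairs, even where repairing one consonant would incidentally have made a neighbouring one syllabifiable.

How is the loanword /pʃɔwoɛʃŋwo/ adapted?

lɔwoɛwo

Substitution: /p/ → /x/, /ʃ/ → /l/, giving /xlɔwoɛlŋwo/.
Under (C)V, the unsyllabifiable consonants are /x/, /l/, /ŋ/ (no codas are permitted; onsets are limited to one consonant).
Deleting the stranded consonants removes /x/, /l/, /ŋ/.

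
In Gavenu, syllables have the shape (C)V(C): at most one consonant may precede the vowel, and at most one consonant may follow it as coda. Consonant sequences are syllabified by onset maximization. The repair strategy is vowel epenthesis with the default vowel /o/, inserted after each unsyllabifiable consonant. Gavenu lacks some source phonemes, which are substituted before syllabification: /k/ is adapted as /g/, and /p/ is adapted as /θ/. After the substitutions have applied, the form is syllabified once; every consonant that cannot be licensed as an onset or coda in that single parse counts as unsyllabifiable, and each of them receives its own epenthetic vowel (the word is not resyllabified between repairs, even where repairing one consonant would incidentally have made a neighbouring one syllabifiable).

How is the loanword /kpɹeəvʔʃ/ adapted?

goθoɹeəvʔoʃo

Substitution: /k/ → /g/, /p/ → /θ/, giving /gθɹeəvʔʃ/.
The consonants /g/, /θ/, /ʔ/, /ʃ/ cannot be parsed into a legal (C)V(C) syllable (at most one coda consonant is licensed; onsets are limited to one consonant).
Inserting the epenthetic vowel yields /g/ → /go/, /θ/ → /θo/, /ʔ/ → /ʔo/, /ʃ/ → /ʃo/.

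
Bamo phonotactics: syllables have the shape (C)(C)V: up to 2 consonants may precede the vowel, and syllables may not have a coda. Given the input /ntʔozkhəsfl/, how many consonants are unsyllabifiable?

Syllabifying with onset maximization leaves /n/, /z/, /s/, /f/, /l/ stranded (no codas are permitted; onsets may contain at most 2 consonants).

5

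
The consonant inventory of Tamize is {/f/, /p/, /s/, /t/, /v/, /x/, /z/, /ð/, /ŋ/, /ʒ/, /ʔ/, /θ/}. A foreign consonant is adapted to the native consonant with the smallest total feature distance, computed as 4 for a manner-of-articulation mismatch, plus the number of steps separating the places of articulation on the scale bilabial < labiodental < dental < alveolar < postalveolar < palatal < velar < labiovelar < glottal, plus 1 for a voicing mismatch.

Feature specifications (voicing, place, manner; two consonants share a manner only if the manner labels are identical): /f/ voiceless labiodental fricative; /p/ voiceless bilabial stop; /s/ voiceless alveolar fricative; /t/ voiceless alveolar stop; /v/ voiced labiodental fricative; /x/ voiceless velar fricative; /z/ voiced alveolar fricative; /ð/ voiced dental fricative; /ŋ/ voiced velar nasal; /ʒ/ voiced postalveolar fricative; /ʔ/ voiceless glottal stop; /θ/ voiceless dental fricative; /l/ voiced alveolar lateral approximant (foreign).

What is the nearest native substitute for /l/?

z

/z/ is closest: manner differs (lateral approximant→fricative, +4), place distance 0 (alveolar→alveolar), same voicing; total 4. Next closest is /s/ at distance 5.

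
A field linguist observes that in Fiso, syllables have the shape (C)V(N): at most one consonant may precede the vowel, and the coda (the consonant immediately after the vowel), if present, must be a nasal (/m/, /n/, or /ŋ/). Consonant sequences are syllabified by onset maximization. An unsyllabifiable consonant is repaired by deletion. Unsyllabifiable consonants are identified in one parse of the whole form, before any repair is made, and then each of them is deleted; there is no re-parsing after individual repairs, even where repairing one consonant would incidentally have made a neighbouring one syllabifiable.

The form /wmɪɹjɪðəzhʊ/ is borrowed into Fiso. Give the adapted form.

mɪjɪðəhʊ

Under (C)V(N), the unsyllabifiable consonants are /w/, /ɹ/, /z/ (only a nasal (/m/, /n/, or /ŋ/) is licensed in coda position; onsets are limited to one consonant).
Each unlicensed consonant is deleted: /w/, /ɹ/, /z/.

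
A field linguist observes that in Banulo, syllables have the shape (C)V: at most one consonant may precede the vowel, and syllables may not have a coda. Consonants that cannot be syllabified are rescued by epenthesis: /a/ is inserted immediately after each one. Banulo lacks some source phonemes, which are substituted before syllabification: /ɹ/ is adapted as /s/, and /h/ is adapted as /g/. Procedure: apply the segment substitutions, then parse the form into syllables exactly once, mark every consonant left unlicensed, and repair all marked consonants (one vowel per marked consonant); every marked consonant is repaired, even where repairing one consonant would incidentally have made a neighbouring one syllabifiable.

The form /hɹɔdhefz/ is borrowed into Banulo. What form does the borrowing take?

Substitution: /h/ → /g/, /ɹ/ → /s/, giving /gsɔdgefz/.
Under (C)V, the unsyllabifiable consonants are /g/, /d/, /f/, /z/ (no codas are permitted; onsets are limited to one consonant).
Each unlicensed consonant becomes the onset of a new syllable: /g/ → /ga/, /d/ → /da/, /f/ → /fa/, /z/ → /za/.

gasɔdagefaza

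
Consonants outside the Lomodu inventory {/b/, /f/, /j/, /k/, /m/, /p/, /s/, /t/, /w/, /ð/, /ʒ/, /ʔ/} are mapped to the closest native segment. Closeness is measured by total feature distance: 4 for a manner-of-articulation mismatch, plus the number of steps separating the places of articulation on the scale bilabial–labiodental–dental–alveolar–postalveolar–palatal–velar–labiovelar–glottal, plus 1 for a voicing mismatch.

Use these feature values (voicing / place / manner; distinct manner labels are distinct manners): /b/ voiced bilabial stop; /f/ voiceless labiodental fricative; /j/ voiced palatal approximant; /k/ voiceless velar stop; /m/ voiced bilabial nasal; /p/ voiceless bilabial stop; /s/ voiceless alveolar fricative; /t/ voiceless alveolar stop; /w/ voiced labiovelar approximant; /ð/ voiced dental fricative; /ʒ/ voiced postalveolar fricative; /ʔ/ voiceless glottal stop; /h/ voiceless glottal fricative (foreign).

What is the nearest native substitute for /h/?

ʔ

/ʔ/ is closest: manner differs (fricative→stop, +4), place distance 0 (glottal→glottal), same voicing; total 4. Next closest is /s/ at distance 5.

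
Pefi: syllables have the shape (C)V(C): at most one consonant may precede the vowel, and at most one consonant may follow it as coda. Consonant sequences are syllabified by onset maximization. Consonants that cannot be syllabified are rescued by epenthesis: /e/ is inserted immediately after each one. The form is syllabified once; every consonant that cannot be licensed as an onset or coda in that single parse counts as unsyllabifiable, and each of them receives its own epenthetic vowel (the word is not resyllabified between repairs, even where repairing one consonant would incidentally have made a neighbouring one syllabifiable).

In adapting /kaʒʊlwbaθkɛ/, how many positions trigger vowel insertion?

The unsyllabifiable consonants are /w/; each receives one epenthetic vowel.

1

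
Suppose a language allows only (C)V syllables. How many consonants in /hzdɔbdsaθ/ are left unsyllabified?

Under (C)V, the unsyllabifiable consonants are /h/, /z/, /b/, /d/, /θ/ (no codas are permitted; onsets are limited to one consonant).

5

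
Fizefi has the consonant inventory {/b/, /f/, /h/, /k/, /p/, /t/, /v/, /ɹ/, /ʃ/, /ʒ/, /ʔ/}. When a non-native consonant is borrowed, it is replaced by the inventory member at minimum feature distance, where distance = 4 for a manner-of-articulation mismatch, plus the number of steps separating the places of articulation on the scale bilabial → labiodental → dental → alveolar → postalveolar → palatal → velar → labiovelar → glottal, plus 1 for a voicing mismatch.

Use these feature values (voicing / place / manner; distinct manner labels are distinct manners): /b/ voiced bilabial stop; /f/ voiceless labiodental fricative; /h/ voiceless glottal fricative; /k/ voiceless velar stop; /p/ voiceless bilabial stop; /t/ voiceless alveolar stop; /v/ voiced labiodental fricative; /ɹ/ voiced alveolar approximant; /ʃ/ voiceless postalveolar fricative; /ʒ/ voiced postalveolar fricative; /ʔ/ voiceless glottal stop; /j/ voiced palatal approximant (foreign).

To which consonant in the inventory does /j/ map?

/ɹ/ is closest: same manner (approximant), place distance 2 (palatal→alveolar), same voicing; total 2. Next closest is /ʒ/ at distance 5.

ɹ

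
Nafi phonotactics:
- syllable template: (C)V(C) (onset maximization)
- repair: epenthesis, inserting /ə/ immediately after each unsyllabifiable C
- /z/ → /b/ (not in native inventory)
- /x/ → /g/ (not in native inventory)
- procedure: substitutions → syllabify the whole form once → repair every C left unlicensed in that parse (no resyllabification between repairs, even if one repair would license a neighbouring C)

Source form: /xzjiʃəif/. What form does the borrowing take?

gəbəjiʃəif

Substitution: /x/ → /g/, /z/ → /b/, giving /gbjiʃəif/.
Under (C)V(C), the unsyllabifiable consonants are /g/, /b/ (at most one coda consonant is licensed; onsets are limited to one consonant).
Inserting the epenthetic vowel yields /g/ → /gə/, /b/ → /bə/.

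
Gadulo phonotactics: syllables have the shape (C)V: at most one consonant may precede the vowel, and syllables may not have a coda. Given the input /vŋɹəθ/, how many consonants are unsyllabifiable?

Under (C)V, the unsyllabifiable consonants are /v/, /ŋ/, /θ/ (no codas are permitted; onsets are limited to one consonant).

3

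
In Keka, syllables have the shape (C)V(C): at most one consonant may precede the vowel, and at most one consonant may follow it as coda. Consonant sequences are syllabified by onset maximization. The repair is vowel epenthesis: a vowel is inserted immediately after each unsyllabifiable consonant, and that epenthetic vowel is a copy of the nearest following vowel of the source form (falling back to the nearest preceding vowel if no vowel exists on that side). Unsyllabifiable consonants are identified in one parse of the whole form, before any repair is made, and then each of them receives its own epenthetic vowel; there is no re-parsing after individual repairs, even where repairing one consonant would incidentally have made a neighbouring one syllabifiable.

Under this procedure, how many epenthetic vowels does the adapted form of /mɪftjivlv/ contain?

3

The unsyllabifiable consonants are /t/, /l/, /v/; each receives one epenthetic vowel.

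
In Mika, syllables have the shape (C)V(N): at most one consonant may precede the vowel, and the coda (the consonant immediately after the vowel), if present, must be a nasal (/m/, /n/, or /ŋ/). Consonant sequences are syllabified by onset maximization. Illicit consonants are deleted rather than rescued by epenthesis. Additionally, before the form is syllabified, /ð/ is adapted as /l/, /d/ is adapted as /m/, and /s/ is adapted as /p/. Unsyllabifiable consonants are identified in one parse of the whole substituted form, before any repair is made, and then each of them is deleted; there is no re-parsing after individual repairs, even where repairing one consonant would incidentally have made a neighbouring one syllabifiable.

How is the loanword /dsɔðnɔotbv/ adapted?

Substitution: /d/ → /m/, /s/ → /p/, /ð/ → /l/, giving /mpɔlnɔotbv/.
Under (C)V(N), the unsyllabifiable consonants are /m/, /l/, /t/, /b/, /v/ (only a nasal (/m/, /n/, or /ŋ/) is licensed in coda position; onsets are limited to one consonant).
Deletion applies to /m/, /l/, /t/, /b/, /v/.

pɔnɔo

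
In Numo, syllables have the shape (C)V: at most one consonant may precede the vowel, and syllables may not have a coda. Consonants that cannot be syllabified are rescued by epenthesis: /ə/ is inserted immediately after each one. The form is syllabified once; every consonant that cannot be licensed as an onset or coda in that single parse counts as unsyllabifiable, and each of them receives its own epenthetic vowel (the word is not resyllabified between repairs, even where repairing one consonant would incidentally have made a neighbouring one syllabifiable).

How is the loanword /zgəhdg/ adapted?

zəgəhədəgə

The consonants /z/, /h/, /d/, /g/ cannot be parsed into a legal (C)V syllable (no codas are permitted; onsets are limited to one consonant).
Inserting the epenthetic vowel yields /z/ → /zə/, /h/ → /hə/, /d/ → /də/, /g/ → /gə/.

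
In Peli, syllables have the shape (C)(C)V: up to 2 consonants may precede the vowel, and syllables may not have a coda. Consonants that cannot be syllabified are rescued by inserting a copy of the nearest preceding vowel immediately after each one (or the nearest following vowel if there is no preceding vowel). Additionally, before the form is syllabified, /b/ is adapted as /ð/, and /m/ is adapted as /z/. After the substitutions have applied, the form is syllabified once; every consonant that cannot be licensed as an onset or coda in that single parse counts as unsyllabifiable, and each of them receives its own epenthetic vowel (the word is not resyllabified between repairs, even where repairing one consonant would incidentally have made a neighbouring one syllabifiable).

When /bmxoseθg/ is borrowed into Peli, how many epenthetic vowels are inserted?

After substitution the input is /ðzxoseθg/.
The unsyllabifiable consonants are /ð/, /θ/, /g/; each receives one epenthetic vowel.

3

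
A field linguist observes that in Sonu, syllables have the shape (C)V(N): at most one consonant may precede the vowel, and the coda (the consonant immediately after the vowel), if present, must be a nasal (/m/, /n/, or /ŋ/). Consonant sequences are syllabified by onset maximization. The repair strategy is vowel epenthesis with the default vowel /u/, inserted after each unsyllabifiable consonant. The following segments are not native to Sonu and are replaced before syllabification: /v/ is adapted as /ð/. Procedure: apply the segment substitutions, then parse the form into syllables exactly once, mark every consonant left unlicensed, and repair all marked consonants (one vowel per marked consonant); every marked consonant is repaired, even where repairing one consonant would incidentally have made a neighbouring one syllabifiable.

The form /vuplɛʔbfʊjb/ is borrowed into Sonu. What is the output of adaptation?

Substitution: /v/ → /ð/, giving /ðuplɛʔbfʊjb/.
Syllabifying with onset maximization leaves /p/, /ʔ/, /b/, /j/, /b/ stranded (only a nasal (/m/, /n/, or /ŋ/) is licensed in coda position; onsets are limited to one consonant).
Inserting the epenthetic vowel yields /p/ → /pu/, /ʔ/ → /ʔu/, /b/ → /bu/, /j/ → /ju/, /b/ → /bu/.

ðupulɛʔubufʊjubu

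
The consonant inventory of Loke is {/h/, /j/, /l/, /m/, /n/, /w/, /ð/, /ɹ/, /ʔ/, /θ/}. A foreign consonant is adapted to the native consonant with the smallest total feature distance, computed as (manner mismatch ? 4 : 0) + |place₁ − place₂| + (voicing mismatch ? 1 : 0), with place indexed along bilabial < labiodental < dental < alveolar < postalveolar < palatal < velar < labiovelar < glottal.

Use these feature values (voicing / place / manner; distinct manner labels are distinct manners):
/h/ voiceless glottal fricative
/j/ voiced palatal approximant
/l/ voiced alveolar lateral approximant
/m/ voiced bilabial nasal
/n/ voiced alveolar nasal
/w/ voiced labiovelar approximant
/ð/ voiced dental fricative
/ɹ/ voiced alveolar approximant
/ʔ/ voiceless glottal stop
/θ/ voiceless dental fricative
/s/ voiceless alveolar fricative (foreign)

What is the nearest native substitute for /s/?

θ

/θ/ is closest: same manner (fricative), place distance 1 (alveolar→dental), same voicing; total 1. Next closest is /ð/ at distance 2.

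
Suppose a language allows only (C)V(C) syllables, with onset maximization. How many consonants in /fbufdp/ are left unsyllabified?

The consonants /f/, /d/, /p/ cannot be parsed into a legal (C)V(C) syllable (at most one coda consonant is licensed; onsets are limited to one consonant).

3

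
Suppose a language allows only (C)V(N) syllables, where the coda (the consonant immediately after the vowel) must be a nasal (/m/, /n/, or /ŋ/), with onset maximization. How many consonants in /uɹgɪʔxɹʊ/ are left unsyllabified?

3

Under (C)V(N), the unsyllabifiable consonants are /ɹ/, /ʔ/, /x/ (only a nasal (/m/, /n/, or /ŋ/) is licensed in coda position; onsets are limited to one consonant).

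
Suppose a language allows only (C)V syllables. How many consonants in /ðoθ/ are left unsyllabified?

1

Syllabifying with onset maximization leaves /θ/ stranded (no codas are permitted; onsets are limited to one consonant).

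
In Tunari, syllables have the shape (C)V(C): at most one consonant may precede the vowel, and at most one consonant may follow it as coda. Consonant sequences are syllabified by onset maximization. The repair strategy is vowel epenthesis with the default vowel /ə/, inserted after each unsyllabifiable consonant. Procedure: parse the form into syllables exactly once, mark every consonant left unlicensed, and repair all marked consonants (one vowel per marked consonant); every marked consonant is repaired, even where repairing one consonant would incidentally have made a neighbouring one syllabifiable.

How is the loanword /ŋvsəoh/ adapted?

The consonants /ŋ/, /v/ cannot be parsed into a legal (C)V(C) syllable (at most one coda consonant is licensed; onsets are limited to one consonant).
Each unlicensed consonant becomes the onset of a new syllable: /ŋ/ → /ŋə/, /v/ → /və/.

ŋəvəsəoh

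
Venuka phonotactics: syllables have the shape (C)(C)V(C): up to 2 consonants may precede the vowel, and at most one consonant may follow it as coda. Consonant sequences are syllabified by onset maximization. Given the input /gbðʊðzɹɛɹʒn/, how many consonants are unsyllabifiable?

3

Under (C)(C)V(C), the unsyllabifiable consonants are /g/, /ʒ/, /n/ (at most one coda consonant is licensed; onsets may contain at most 2 consonants).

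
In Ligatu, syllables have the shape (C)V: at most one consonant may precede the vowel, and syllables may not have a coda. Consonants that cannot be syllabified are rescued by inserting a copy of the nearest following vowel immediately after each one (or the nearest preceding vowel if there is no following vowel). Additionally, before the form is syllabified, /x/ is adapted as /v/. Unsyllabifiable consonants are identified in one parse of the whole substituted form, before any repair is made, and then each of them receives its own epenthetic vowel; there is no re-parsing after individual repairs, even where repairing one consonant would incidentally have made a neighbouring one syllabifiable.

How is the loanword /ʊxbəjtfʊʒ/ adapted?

ʊvəbəjʊtʊfʊʒʊ

Substitution: /x/ → /v/, giving /ʊvbəjtfʊʒ/.
The consonants /v/, /j/, /t/, /ʒ/ cannot be parsed into a legal (C)V syllable (no codas are permitted; onsets are limited to one consonant).
Each unlicensed consonant becomes the onset of a new syllable: /v/ → /və/, /j/ → /jʊ/, /t/ → /tʊ/, /ʒ/ → /ʒʊ/.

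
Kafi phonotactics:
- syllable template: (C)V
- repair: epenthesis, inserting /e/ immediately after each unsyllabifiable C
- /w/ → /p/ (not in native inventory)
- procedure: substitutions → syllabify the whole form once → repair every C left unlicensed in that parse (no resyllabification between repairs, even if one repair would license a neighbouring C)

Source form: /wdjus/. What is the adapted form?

Substitution: /w/ → /p/, giving /pdjus/.
Under (C)V, the unsyllabifiable consonants are /p/, /d/, /s/ (no codas are permitted; onsets are limited to one consonant).
Epenthesis after each stranded consonant: /p/ → /pe/, /d/ → /de/, /s/ → /se/.

pedejuse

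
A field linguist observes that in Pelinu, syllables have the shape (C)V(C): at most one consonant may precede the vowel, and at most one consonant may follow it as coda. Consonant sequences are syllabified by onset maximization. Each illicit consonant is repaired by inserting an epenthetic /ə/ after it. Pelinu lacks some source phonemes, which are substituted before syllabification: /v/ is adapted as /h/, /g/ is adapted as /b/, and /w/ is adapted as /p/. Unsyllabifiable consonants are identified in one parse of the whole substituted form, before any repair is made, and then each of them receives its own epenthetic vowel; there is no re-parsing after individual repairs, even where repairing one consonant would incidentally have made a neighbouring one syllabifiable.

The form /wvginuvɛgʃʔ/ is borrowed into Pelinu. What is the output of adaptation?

pəhəbinuhɛbʃəʔə

Substitution: /w/ → /p/, /v/ → /h/, /g/ → /b/, giving /phbinuhɛbʃʔ/.
Syllabifying with onset maximization leaves /p/, /h/, /ʃ/, /ʔ/ stranded (at most one coda consonant is licensed; onsets are limited to one consonant).
Epenthesis after each stranded consonant: /p/ → /pə/, /h/ → /hə/, /ʃ/ → /ʃə/, /ʔ/ → /ʔə/.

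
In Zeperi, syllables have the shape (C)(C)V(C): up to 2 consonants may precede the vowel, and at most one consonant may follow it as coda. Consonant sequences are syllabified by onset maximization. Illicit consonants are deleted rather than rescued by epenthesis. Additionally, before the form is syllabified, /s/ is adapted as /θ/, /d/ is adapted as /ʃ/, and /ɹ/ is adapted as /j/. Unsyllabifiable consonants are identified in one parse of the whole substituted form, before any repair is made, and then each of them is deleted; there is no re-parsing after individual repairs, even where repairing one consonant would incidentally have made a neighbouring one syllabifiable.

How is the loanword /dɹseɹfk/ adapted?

Substitution: /d/ → /ʃ/, /ɹ/ → /j/, /s/ → /θ/, giving /ʃjθejfk/.
Syllabifying with onset maximization leaves /ʃ/, /f/, /k/ stranded (at most one coda consonant is licensed; onsets may contain at most 2 consonants).
Deleting the stranded consonants removes /ʃ/, /f/, /k/.

jθej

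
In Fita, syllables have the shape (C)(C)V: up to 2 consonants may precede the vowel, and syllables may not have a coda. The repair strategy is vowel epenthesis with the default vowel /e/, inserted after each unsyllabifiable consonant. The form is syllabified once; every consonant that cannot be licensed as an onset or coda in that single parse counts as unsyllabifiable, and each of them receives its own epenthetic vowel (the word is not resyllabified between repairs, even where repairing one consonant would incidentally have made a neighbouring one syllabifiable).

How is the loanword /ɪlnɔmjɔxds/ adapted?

ɪlnɔmjɔxedese

Syllabifying with onset maximization leaves /x/, /d/, /s/ stranded (no codas are permitted; onsets may contain at most 2 consonants).
Inserting the epenthetic vowel yields /x/ → /xe/, /d/ → /de/, /s/ → /se/.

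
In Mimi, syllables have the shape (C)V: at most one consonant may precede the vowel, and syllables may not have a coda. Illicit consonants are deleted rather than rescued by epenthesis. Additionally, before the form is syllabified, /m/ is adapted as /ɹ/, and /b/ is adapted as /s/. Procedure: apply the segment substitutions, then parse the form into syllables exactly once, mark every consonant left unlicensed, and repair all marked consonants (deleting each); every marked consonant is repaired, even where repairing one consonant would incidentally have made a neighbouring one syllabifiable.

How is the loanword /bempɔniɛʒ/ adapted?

Substitution: /b/ → /s/, /m/ → /ɹ/, giving /seɹpɔniɛʒ/.
The consonants /ɹ/, /ʒ/ cannot be parsed into a legal (C)V syllable (no codas are permitted; onsets are limited to one consonant).
Each unlicensed consonant is deleted: /ɹ/, /ʒ/.

sepɔniɛ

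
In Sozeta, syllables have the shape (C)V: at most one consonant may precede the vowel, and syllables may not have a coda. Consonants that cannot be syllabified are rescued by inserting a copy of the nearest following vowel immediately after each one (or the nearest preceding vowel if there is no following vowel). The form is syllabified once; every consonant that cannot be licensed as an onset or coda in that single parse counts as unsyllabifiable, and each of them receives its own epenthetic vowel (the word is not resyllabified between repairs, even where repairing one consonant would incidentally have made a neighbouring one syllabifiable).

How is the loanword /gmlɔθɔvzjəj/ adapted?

Syllabifying with onset maximization leaves /g/, /m/, /v/, /z/, /j/ stranded (no codas are permitted; onsets are limited to one consonant).
Epenthesis after each stranded consonant: /g/ → /gɔ/, /m/ → /mɔ/, /v/ → /və/, /z/ → /zə/, /j/ → /jə/.

gɔmɔlɔθɔvəzəjəjə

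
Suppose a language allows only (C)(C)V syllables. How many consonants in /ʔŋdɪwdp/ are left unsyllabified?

The consonants /ʔ/, /w/, /d/, /p/ cannot be parsed into a legal (C)(C)V syllable (no codas are permitted; onsets may contain at most 2 consonants).

4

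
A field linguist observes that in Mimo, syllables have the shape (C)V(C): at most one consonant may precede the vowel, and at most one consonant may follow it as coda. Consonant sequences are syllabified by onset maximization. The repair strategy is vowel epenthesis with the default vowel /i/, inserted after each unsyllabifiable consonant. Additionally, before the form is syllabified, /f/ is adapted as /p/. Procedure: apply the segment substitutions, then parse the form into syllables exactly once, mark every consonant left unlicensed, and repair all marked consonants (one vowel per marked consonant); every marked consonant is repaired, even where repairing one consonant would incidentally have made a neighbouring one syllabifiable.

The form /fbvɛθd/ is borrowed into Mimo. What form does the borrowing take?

Substitution: /f/ → /p/, giving /pbvɛθd/.
Under (C)V(C), the unsyllabifiable consonants are /p/, /b/, /d/ (at most one coda consonant is licensed; onsets are limited to one consonant).
Each unlicensed consonant becomes the onset of a new syllable: /p/ → /pi/, /b/ → /bi/, /d/ → /di/.

pibivɛθdi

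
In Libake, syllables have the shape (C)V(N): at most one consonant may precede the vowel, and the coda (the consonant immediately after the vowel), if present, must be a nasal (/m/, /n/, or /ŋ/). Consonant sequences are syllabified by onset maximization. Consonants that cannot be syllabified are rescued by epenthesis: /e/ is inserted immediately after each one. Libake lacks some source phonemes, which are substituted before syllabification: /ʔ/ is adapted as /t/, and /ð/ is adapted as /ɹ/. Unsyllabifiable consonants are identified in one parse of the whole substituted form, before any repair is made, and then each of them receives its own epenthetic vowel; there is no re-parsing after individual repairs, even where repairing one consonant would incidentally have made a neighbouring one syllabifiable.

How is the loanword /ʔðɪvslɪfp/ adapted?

teɹɪveselɪfepe

Substitution: /ʔ/ → /t/, /ð/ → /ɹ/, giving /tɹɪvslɪfp/.
Under (C)V(N), the unsyllabifiable consonants are /t/, /v/, /s/, /f/, /p/ (only a nasal (/m/, /n/, or /ŋ/) is licensed in coda position; onsets are limited to one consonant).
Each unlicensed consonant becomes the onset of a new syllable: /t/ → /te/, /v/ → /ve/, /s/ → /se/, /f/ → /fe/, /p/ → /pe/.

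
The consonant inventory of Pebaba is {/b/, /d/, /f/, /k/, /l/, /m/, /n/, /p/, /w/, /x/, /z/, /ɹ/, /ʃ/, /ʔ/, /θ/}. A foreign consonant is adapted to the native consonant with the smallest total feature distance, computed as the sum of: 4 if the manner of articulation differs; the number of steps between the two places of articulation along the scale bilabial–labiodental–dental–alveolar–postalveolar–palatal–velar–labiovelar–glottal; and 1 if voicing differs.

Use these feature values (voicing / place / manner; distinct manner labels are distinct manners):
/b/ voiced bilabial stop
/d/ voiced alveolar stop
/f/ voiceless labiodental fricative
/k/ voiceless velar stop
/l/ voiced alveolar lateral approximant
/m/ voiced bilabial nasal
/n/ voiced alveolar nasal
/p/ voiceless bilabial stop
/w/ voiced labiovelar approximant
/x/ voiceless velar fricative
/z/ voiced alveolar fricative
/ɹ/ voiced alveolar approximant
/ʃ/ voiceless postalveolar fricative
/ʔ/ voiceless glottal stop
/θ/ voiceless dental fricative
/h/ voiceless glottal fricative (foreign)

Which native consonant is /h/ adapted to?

/x/ is closest: same manner (fricative), place distance 2 (glottal→velar), same voicing; total 2. Next closest is /ʃ/ at distance 4.

x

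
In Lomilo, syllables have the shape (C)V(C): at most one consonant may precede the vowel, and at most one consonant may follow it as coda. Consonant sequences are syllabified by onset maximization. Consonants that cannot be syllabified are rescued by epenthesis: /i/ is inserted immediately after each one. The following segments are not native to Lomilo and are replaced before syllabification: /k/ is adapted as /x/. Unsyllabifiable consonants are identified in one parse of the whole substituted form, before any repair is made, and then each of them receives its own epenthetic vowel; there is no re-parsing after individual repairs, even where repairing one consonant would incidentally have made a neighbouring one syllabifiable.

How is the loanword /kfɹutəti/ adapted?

Substitution: /k/ → /x/, giving /xfɹutəti/.
Syllabifying with onset maximization leaves /x/, /f/ stranded (at most one coda consonant is licensed; onsets are limited to one consonant).
Epenthesis after each stranded consonant: /x/ → /xi/, /f/ → /fi/.

xifiɹutəti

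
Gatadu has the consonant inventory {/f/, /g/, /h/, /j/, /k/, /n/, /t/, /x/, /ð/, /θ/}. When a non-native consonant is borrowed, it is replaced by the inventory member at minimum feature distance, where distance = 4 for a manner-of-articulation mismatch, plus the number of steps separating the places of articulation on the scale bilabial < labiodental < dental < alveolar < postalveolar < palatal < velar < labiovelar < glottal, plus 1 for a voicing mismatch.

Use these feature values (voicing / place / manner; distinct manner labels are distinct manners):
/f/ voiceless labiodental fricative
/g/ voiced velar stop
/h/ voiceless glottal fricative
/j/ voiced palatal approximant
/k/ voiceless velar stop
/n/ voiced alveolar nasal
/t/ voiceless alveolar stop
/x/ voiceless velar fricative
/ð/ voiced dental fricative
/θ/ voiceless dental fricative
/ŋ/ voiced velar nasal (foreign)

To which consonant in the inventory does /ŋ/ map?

/n/ is closest: same manner (nasal), place distance 3 (velar→alveolar), same voicing; total 3. Next closest is /g/ at distance 4.

n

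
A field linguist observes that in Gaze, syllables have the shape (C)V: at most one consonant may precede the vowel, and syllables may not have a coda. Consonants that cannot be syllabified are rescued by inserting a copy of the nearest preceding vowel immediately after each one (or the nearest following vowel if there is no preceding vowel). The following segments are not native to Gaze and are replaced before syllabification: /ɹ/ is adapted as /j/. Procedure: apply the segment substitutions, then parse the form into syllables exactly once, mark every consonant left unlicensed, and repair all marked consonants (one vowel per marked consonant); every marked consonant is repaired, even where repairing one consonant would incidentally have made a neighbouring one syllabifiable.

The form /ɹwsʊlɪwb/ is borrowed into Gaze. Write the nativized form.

Substitution: /ɹ/ → /j/, giving /jwsʊlɪwb/.
Under (C)V, the unsyllabifiable consonants are /j/, /w/, /w/, /b/ (no codas are permitted; onsets are limited to one consonant).
Epenthesis after each stranded consonant: /j/ → /jʊ/, /w/ → /wʊ/, /w/ → /wɪ/, /b/ → /bɪ/.

jʊwʊsʊlɪwɪbɪ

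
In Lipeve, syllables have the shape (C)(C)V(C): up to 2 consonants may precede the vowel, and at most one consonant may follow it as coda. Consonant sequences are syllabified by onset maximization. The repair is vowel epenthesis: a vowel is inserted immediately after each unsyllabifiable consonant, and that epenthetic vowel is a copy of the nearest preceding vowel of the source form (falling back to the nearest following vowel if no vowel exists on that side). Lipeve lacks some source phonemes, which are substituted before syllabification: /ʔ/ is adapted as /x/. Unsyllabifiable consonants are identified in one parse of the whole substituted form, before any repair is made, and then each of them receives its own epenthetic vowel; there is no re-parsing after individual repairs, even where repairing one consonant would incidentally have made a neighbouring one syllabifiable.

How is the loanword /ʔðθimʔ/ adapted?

Substitution: /ʔ/ → /x/, giving /xðθimx/.
Syllabifying with onset maximization leaves /x/, /x/ stranded (at most one coda consonant is licensed; onsets may contain at most 2 consonants).
Inserting the epenthetic vowel yields /x/ → /xi/, /x/ → /xi/.

xiðθimxi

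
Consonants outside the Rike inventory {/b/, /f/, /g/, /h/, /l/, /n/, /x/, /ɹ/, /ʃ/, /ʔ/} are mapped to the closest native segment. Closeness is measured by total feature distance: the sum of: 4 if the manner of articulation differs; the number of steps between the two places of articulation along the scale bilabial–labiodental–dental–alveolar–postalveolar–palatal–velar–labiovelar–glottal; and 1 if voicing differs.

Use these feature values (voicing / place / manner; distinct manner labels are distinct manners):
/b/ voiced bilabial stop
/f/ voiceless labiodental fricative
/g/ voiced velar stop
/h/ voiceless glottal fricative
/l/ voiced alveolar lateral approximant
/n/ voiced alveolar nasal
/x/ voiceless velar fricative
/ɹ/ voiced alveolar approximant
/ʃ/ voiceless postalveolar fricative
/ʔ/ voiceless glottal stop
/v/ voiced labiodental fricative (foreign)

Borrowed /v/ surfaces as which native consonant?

f

/f/ is closest: same manner (fricative), place distance 0 (labiodental→labiodental), voicing differs (+1); total 1. Next closest is /ʃ/ at distance 4.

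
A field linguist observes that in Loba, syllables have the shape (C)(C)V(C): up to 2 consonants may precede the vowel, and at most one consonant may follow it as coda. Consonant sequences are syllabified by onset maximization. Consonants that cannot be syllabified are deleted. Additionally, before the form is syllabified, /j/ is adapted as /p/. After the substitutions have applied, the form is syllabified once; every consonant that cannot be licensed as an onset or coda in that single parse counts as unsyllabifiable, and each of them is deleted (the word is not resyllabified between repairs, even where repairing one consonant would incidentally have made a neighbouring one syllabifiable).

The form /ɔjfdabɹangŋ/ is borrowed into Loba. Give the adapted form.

ɔpfdabɹan

Substitution: /j/ → /p/, giving /ɔpfdabɹangŋ/.
Under (C)(C)V(C), the unsyllabifiable consonants are /g/, /ŋ/ (at most one coda consonant is licensed; onsets may contain at most 2 consonants).
Each unlicensed consonant is deleted: /g/, /ŋ/.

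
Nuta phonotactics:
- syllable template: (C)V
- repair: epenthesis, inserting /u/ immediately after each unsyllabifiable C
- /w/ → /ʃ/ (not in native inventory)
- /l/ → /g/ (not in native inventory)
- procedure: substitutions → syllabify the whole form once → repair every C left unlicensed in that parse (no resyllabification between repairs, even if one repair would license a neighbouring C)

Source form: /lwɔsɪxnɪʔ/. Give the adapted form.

Substitution: /l/ → /g/, /w/ → /ʃ/, giving /gʃɔsɪxnɪʔ/.
Syllabifying with onset maximization leaves /g/, /x/, /ʔ/ stranded (no codas are permitted; onsets are limited to one consonant).
Epenthesis after each stranded consonant: /g/ → /gu/, /x/ → /xu/, /ʔ/ → /ʔu/.

guʃɔsɪxunɪʔu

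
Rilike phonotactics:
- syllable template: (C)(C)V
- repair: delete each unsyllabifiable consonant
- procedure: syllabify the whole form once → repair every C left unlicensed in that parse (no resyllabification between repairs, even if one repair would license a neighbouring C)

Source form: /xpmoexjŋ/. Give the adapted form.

The consonants /x/, /x/, /j/, /ŋ/ cannot be parsed into a legal (C)(C)V syllable (no codas are permitted; onsets may contain at most 2 consonants).
Deletion applies to /x/, /x/, /j/, /ŋ/.

pmoe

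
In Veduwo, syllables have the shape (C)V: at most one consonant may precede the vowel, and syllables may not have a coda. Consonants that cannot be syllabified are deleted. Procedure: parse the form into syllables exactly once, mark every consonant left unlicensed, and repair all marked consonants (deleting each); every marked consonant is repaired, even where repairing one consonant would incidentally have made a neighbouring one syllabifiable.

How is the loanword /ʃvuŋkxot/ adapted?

Syllabifying with onset maximization leaves /ʃ/, /ŋ/, /k/, /t/ stranded (no codas are permitted; onsets are limited to one consonant).
Deleting the stranded consonants removes /ʃ/, /ŋ/, /k/, /t/.

vuxo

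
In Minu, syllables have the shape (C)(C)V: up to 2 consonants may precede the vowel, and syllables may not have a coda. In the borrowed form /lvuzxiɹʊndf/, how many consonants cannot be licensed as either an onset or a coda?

3

The consonants /n/, /d/, /f/ cannot be parsed into a legal (C)(C)V syllable (no codas are permitted; onsets may contain at most 2 consonants).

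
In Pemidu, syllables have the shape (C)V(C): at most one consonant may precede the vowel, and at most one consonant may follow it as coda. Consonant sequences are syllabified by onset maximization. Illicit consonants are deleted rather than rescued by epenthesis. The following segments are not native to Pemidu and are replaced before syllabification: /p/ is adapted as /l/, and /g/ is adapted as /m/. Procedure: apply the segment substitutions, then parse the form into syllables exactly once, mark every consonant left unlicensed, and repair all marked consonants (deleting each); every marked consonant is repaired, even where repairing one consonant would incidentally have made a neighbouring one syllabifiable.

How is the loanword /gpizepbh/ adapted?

lizel

Substitution: /g/ → /m/, /p/ → /l/, giving /mlizelbh/.
Syllabifying with onset maximization leaves /m/, /b/, /h/ stranded (at most one coda consonant is licensed; onsets are limited to one consonant).
Deleting the stranded consonants removes /m/, /b/, /h/.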